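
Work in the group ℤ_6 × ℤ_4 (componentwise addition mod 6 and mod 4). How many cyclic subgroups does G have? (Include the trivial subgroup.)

12

A cyclic subgroup of order d is generated by each of its φ(d) elements of order d, so the cyclic subgroups of order d number (#elements of order d)/φ(d).
Cyclic subgroups by order — order 1: 1; order 2: 3; order 3: 1; order 4: 2; order 6: 3; order 12: 2.
Total: 12.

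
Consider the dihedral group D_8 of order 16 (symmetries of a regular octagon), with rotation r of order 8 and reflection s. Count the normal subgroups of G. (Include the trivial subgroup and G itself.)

7

G has 19 subgroups. Checking conjugation-invariance by order — order 1: 1/1 normal; order 2: 1/9 normal; order 4: 1/5 normal; order 8: 3/3 normal; order 16: 1/1 normal.
Total normal subgroups: 7.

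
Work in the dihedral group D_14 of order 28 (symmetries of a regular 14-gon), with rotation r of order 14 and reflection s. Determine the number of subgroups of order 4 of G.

|G| = 28 and 4 | 28, so subgroups of order 4 are possible by Lagrange.
The subgroups of order 4 are: {e, r^7, r^3s, r^10s}; {e, r^7, r^4s, r^11s}; {e, r^7, r^5s, r^12s}; {e, r^7, r^6s, r^13s}; … (7 in all).
So G has 7 subgroups of order 4.

7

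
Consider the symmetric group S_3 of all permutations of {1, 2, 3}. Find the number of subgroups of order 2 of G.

|G| = 6 and 2 | 6, so subgroups of order 2 are possible by Lagrange.
The subgroups of order 2 are: {e, (1 2)}; {e, (1 3)}; {e, (2 3)}.
So G has 3 subgroups of order 2.

3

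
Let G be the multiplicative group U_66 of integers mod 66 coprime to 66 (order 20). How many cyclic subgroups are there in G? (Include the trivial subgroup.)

8

Each element a generates a cyclic subgroup ⟨a⟩; distinct elements may generate the same one (a cyclic group of order d has φ(d) generators).
Cyclic subgroups by order — order 1: 1; order 2: 3; order 5: 1; order 10: 3.
Total: 8.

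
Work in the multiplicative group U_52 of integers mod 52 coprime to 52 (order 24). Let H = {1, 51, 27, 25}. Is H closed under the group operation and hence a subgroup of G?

|H| = 4 divides |G| = 24, consistent with Lagrange.
H contains the identity, every element's inverse is in H, and H is closed under ·: it is a subgroup.

Yes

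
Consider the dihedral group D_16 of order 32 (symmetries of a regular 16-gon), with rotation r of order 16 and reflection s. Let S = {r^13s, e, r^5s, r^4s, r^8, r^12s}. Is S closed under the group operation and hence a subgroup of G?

|S| = 6 does not divide |G| = 32, so by Lagrange S is not a subgroup.

No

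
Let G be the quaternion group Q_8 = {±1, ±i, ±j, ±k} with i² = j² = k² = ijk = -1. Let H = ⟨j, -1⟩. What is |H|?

4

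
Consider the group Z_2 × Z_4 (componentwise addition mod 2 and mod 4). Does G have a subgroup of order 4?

Yes

4 | 8. A subgroup of order 4 is {(0,0), (0,1), (0,2), (0,3)}.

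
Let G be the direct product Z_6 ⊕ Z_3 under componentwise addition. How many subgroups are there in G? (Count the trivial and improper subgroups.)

|G| = 18, so by Lagrange every subgroup order divides 18. Divisors: 1, 2, 3, 6, 9, 18.
Subgroups by order — order 1: 1; order 2: 1; order 3: 4; order 6: 4; order 9: 1; order 18: 1.
Total: 1 + 1 + 4 + 4 + 1 + 1 = 12.

12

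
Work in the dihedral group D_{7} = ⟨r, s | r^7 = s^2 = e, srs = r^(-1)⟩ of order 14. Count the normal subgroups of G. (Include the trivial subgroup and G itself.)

3

G has 10 subgroups. Checking conjugation-invariance by order — order 1: 1/1 normal; order 2: 0/7 normal; order 7: 1/1 normal; order 14: 1/1 normal.
Total normal subgroups: 3.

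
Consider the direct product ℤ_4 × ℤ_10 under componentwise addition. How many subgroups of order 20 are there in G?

3

|G| = 40 and 20 | 40, so subgroups of order 20 are possible by Lagrange.
The subgroups of order 20 are: {(0,0), (0,1), (0,2), (0,3), (0,4), (0,5), (0,6), (0,7), (0,8), (0,9), (2,0), (2,1), (2,2), (2,3), (2,4), (2,5), (2,6), (2,7), (2,8), (2,9)}; {(0,0), (0,2), (0,4), (0,6), (0,8), (1,0), (1,2), (1,4), (1,6), (1,8), (2,0), (2,2), (2,4), (2,6), (2,8), (3,0), (3,2), (3,4), (3,6), (3,8)}; {(0,0), (0,2), (0,4), (0,6), (0,8), (1,1), (1,3), (1,5), (1,7), (1,9), (2,0), (2,2), (2,4), (2,6), (2,8), (3,1), (3,3), (3,5), (3,7), (3,9)}.
So G has 3 subgroups of order 20.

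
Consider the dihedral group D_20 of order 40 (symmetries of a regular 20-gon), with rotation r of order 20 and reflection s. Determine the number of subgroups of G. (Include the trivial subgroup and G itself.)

|G| = 40, so by Lagrange every subgroup order divides 40. Divisors: 1, 2, 4, 5, 8, 10, 20, 40.
Subgroups by order — order 1: 1; order 2: 21; order 4: 11; order 5: 1; order 8: 5; order 10: 5; order 20: 3; order 40: 1.
Total: 1 + 21 + 11 + 1 + 5 + 5 + 3 + 1 = 48.

48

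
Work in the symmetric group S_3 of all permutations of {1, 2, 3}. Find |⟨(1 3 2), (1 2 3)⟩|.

3

|⟨(1 3 2)⟩| = 3 and |⟨(1 2 3)⟩| = 3, so |H| is a multiple of lcm(3, 3) = 3 and divides |G| = 6.
Closing under the operation: H = {e, (1 2 3), (1 3 2)}, so |H| = 3.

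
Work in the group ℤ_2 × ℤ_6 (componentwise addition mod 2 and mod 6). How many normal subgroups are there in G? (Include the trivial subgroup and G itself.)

10

G is abelian, so every subgroup is normal.
G has 10 subgroups in total, hence 10 normal subgroups.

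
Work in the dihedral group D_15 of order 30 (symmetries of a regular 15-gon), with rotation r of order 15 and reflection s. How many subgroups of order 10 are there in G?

|G| = 30 and 10 | 30, so subgroups of order 10 are possible by Lagrange.
The subgroups of order 10 are: {e, r^3, r^6, r^9, r^12, rs, r^4s, r^7s, r^10s, r^13s}; {e, r^3, r^6, r^9, r^12, r^2s, r^5s, r^8s, r^11s, r^14s}; {e, r^3, r^6, r^9, r^12, s, r^3s, r^6s, r^9s, r^12s}.
So G has 3 subgroups of order 10.

3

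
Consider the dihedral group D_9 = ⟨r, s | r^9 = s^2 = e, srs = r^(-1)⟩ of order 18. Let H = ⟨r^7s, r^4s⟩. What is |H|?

6

|⟨r^7s⟩| = 2 and |⟨r^4s⟩| = 2, so |H| is a multiple of lcm(2, 2) = 2 and divides |G| = 18.
Closing under the operation: H = {e, r^3, r^6, rs, r^4s, r^7s}, so |H| = 6.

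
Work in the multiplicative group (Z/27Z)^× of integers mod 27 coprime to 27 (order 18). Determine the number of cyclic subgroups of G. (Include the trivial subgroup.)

A cyclic subgroup of order d is generated by each of its φ(d) elements of order d, so the cyclic subgroups of order d number (#elements of order d)/φ(d).
Cyclic subgroups by order — order 1: 1; order 2: 1; order 3: 1; order 6: 1; order 9: 1; order 18: 1.
Total: 6.

6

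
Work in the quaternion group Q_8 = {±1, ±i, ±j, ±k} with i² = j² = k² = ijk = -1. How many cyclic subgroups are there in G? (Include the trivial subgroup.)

Group the elements of G by the cyclic subgroup they generate; each cyclic subgroup of order d accounts for φ(d) elements.
Cyclic subgroups by order — order 1: 1; order 2: 1; order 4: 3.
Total: 5.

5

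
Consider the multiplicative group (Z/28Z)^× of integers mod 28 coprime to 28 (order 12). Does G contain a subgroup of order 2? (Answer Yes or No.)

Yes

2 | 12. A subgroup of order 2 is {1, 13}.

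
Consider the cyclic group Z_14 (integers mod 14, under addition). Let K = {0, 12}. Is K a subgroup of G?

12 ∈ K but its inverse 2 ∉ K, so K is not a subgroup.

No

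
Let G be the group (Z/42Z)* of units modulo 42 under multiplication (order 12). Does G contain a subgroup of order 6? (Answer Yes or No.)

Yes

6 | 12. A subgroup of order 6 is {1, 11, 23, 25, 29, 37}.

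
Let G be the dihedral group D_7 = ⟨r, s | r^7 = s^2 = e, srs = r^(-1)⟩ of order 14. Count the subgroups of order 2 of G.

|G| = 14 and 2 | 14, so subgroups of order 2 are possible by Lagrange.
The subgroups of order 2 are: {e, r^2s}; {e, r^3s}; {e, r^4s}; {e, r^5s}; … (7 in all).
So G has 7 subgroups of order 2.

7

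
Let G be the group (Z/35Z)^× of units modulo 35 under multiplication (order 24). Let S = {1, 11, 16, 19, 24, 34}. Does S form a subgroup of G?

Yes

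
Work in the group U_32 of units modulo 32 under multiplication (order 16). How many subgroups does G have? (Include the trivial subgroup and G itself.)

|G| = 16, so by Lagrange every subgroup order divides 16. Divisors: 1, 2, 4, 8, 16.
Subgroups by order — order 1: 1; order 2: 3; order 4: 3; order 8: 3; order 16: 1.
Total: 1 + 3 + 3 + 3 + 1 = 11.

11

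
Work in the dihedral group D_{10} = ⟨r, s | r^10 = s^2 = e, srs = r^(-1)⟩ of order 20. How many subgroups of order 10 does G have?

3

|G| = 20 and 10 | 20, so subgroups of order 10 are possible by Lagrange.
The subgroups of order 10 are: {e, r, r^2, r^3, r^4, r^5, r^6, r^7, r^8, r^9}; {e, r^2, r^4, r^6, r^8, s, r^2s, r^4s, r^6s, r^8s}; {e, r^2, r^4, r^6, r^8, rs, r^3s, r^5s, r^7s, r^9s}.
So G has 3 subgroups of order 10.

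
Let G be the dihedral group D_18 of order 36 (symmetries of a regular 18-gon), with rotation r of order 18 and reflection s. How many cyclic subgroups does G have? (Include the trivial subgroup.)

24

Each element a generates a cyclic subgroup ⟨a⟩; distinct elements may generate the same one (a cyclic group of order d has φ(d) generators).
Cyclic subgroups by order — order 1: 1; order 2: 19; order 3: 1; order 6: 1; order 9: 1; order 18: 1.
Total: 24.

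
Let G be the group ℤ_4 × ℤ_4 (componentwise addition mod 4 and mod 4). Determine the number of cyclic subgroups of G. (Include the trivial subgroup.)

10

A cyclic subgroup of order d is generated by each of its φ(d) elements of order d, so the cyclic subgroups of order d number (#elements of order d)/φ(d).
Cyclic subgroups by order — order 1: 1; order 2: 3; order 4: 6.
Total: 10.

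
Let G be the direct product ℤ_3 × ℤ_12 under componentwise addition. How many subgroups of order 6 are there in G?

|G| = 36 and 6 | 36, so subgroups of order 6 are possible by Lagrange.
The subgroups of order 6 are: {(0,0), (0,2), (0,4), (0,6), (0,8), (0,10)}; {(0,0), (0,6), (1,0), (1,6), (2,0), (2,6)}; {(0,0), (0,6), (1,4), (1,10), (2,2), (2,8)}; {(0,0), (0,6), (1,2), (1,8), (2,4), (2,10)}.
So G has 4 subgroups of order 6.

4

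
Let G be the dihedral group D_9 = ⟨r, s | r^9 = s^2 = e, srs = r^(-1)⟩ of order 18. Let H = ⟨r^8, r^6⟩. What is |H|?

|⟨r^8⟩| = 9 and |⟨r^6⟩| = 3, so |H| is a multiple of lcm(9, 3) = 9 and divides |G| = 18.
Closing under the operation: H = {e, r, r^2, r^3, r^4, r^5, r^6, r^7, r^8}, so |H| = 9.

9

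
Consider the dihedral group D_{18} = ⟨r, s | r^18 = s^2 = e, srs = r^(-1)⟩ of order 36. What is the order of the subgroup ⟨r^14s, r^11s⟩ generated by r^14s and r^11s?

|⟨r^14s⟩| = 2 and |⟨r^11s⟩| = 2, so |H| is a multiple of lcm(2, 2) = 2 and divides |G| = 36.
Closing under the operation: H = {e, r^3, r^6, r^9, r^12, r^15, r^2s, r^5s, r^8s, r^11s, r^14s, r^17s}, so |H| = 12.

12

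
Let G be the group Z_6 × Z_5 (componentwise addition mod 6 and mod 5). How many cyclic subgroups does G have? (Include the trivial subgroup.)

A cyclic subgroup of order d is generated by each of its φ(d) elements of order d, so the cyclic subgroups of order d number (#elements of order d)/φ(d).
Cyclic subgroups by order — order 1: 1; order 2: 1; order 3: 1; order 5: 1; order 6: 1; order 10: 1; order 15: 1; order 30: 1.
Total: 8.

8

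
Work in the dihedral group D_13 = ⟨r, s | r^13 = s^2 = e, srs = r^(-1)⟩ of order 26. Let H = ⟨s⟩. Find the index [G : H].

13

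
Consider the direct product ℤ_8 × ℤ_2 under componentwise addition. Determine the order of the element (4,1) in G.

The order of (4,1) in Z_8 × Z_2 is lcm(ord(4) in Z_8, ord(1) in Z_2).
ord(4) = 2 and ord(1) = 2, so |⟨(4,1)⟩| = lcm(2, 2) = 2.

2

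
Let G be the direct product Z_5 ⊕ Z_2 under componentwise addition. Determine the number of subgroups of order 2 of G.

1

|G| = 10 and 2 | 10, so subgroups of order 2 are possible by Lagrange.
The subgroups of order 2 are: {(0,0), (0,1)}.
So G has 1 subgroup of order 2.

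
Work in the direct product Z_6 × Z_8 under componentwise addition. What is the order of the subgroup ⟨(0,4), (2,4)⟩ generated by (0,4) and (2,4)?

6

|⟨(0,4)⟩| = 2 and |⟨(2,4)⟩| = 6, so |H| is a multiple of lcm(2, 6) = 6 and divides |G| = 48.
Closing under the operation: H = {(0,0), (0,4), (2,0), (2,4), (4,0), (4,4)}, so |H| = 6.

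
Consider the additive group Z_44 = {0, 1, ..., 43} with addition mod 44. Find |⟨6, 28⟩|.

22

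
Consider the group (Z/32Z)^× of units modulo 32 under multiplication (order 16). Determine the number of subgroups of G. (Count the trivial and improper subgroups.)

|G| = 16, so by Lagrange every subgroup order divides 16. Divisors: 1, 2, 4, 8, 16.
Subgroups by order — order 1: 1; order 2: 3; order 4: 3; order 8: 3; order 16: 1.
Total: 1 + 3 + 3 + 3 + 1 = 11.

11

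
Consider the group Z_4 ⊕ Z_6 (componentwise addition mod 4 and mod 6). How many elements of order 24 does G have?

0

An element (a,b) has order lcm(ord(a), ord(b)); count pairs with lcm equal to 24.
Enumerating gives 0 such elements.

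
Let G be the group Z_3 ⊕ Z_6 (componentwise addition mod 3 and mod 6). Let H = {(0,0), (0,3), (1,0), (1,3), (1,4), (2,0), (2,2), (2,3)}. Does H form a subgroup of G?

|H| = 8 does not divide |G| = 18, so by Lagrange H is not a subgroup.

No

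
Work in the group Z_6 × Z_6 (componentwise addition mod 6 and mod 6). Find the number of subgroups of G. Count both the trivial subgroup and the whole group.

30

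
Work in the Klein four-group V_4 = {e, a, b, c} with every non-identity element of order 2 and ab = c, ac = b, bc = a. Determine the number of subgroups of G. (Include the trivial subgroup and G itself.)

|G| = 4, so by Lagrange every subgroup order divides 4. Divisors: 1, 2, 4.
Subgroups by order — order 1: 1; order 2: 3; order 4: 1.
Total: 1 + 3 + 1 = 5.

5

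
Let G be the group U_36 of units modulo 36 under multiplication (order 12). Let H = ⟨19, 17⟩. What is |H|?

4

|⟨19⟩| = 2 and |⟨17⟩| = 2, so |H| is a multiple of lcm(2, 2) = 2 and divides |G| = 12.
Closing under the operation: H = {1, 17, 19, 35}, so |H| = 4.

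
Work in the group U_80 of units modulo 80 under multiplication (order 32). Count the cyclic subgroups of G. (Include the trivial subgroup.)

A cyclic subgroup of order d is generated by each of its φ(d) elements of order d, so the cyclic subgroups of order d number (#elements of order d)/φ(d).
Cyclic subgroups by order — order 1: 1; order 2: 7; order 4: 12.
Total: 20.

20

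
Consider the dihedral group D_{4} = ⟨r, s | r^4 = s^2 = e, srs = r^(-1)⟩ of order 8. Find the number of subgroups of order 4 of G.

3

|G| = 8 and 4 | 8, so subgroups of order 4 are possible by Lagrange.
The subgroups of order 4 are: {e, r, r^2, r^3}; {e, r^2, s, r^2s}; {e, r^2, rs, r^3s}.
So G has 3 subgroups of order 4.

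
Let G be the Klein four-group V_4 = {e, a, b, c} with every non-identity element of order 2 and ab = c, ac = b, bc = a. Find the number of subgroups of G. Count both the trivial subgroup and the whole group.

5

|G| = 4, so by Lagrange every subgroup order divides 4. Divisors: 1, 2, 4.
Subgroups by order — order 1: 1; order 2: 3; order 4: 1.
Total: 1 + 3 + 1 = 5.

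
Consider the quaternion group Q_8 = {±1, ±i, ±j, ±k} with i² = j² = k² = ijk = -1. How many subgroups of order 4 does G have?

3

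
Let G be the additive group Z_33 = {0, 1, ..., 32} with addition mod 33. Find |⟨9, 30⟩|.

11

|⟨9⟩| = 11 and |⟨30⟩| = 11, so |H| is a multiple of lcm(11, 11) = 11 and divides |G| = 33.
Closing under the operation: H = {0, 3, 6, 9, 12, 15, 18, 21, 24, 27, 30}, so |H| = 11.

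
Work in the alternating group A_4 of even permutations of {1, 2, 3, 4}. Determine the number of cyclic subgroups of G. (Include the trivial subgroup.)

Group the elements of G by the cyclic subgroup they generate; each cyclic subgroup of order d accounts for φ(d) elements.
Cyclic subgroups by order — order 1: 1; order 2: 3; order 3: 4.
Total: 8.

8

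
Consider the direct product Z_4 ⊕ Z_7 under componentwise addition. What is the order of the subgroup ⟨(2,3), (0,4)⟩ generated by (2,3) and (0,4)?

14

|⟨(2,3)⟩| = 14 and |⟨(0,4)⟩| = 7, so |H| is a multiple of lcm(14, 7) = 14 and divides |G| = 28.
Closing under the operation: H = {(0,0), (0,1), (0,2), (0,3), (0,4), (0,5), (0,6), (2,0), (2,1), (2,2), (2,3), (2,4), (2,5), (2,6)}, so |H| = 14.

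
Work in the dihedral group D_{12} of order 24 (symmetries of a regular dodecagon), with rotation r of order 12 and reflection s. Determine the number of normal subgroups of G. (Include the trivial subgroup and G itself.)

9

G has 34 subgroups. Checking conjugation-invariance by order — order 1: 1/1 normal; order 2: 1/13 normal; order 3: 1/1 normal; order 4: 1/7 normal; order 6: 1/5 normal; order 8: 0/3 normal; order 12: 3/3 normal; order 24: 1/1 normal.
Total normal subgroups: 9.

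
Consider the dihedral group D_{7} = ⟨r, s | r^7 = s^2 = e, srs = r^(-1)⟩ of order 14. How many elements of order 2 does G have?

7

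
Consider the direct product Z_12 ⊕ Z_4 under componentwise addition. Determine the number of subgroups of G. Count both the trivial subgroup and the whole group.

30

|G| = 48, so by Lagrange every subgroup order divides 48. Divisors: 1, 2, 3, 4, 6, 8, 12, 16, 24, 48.
Subgroups by order — order 1: 1; order 2: 3; order 3: 1; order 4: 7; order 6: 3; order 8: 3; order 12: 7; order 16: 1; order 24: 3; order 48: 1.
Total: 1 + 3 + 1 + 7 + 3 + 3 + 7 + 1 + 3 + 1 = 30.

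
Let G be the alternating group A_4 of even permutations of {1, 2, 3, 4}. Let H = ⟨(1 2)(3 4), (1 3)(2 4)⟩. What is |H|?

|⟨(1 2)(3 4)⟩| = 2 and |⟨(1 3)(2 4)⟩| = 2, so |H| is a multiple of lcm(2, 2) = 2 and divides |G| = 12.
Closing under the operation: H = {e, (1 2)(3 4), (1 3)(2 4), (1 4)(2 3)}, so |H| = 4.

4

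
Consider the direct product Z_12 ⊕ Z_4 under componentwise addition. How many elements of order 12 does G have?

An element (a,b) has order lcm(ord(a), ord(b)); count pairs with lcm equal to 12.
Enumerating gives 24 such elements.

24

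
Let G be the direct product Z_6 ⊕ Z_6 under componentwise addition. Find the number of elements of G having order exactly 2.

3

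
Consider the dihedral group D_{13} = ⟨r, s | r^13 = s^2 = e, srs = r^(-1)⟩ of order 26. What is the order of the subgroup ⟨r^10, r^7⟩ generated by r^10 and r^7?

13

|⟨r^10⟩| = 13 and |⟨r^7⟩| = 13, so |H| is a multiple of lcm(13, 13) = 13 and divides |G| = 26.
Closing under the operation: H = {e, r, r^2, r^3, r^4, r^5, r^6, r^7, r^8, r^9, r^10, r^11, r^12}, so |H| = 13.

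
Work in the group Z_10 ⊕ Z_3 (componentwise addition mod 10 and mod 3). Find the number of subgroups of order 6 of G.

1

|G| = 30 and 6 | 30, so subgroups of order 6 are possible by Lagrange.
The subgroups of order 6 are: {(0,0), (0,1), (0,2), (5,0), (5,1), (5,2)}.
So G has 1 subgroup of order 6.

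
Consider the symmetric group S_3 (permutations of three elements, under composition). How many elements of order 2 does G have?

The elements of order 2 are: (2 3), (1 2), (1 3).
That's 3.

3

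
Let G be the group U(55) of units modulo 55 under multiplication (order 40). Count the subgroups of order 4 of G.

3

|G| = 40 and 4 | 40, so subgroups of order 4 are possible by Lagrange.
The subgroups of order 4 are: {1, 12, 23, 34}; {1, 21, 34, 54}; {1, 32, 34, 43}.
So G has 3 subgroups of order 4.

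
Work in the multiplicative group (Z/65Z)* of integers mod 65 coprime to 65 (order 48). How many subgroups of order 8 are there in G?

3

|G| = 48 and 8 | 48, so subgroups of order 8 are possible by Lagrange.
The subgroups of order 8 are: {1, 12, 14, 27, 38, 51, 53, 64}; {1, 8, 14, 18, 47, 51, 57, 64}; {1, 14, 21, 31, 34, 44, 51, 64}.
So G has 3 subgroups of order 8.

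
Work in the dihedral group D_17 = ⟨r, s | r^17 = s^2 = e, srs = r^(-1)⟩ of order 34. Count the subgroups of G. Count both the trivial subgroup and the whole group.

|G| = 34, so by Lagrange every subgroup order divides 34. Divisors: 1, 2, 17, 34.
Subgroups by order — order 1: 1; order 2: 17; order 17: 1; order 34: 1.
Total: 1 + 17 + 1 + 1 = 20.

20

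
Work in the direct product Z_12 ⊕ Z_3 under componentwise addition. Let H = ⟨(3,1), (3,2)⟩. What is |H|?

|⟨(3,1)⟩| = 12 and |⟨(3,2)⟩| = 12, so |H| is a multiple of lcm(12, 12) = 12 and divides |G| = 36.
Closing under the operation: H = {(0,0), (0,1), (0,2), (3,0), (3,1), (3,2), (6,0), (6,1), (6,2), (9,0), (9,1), (9,2)}, so |H| = 12.

12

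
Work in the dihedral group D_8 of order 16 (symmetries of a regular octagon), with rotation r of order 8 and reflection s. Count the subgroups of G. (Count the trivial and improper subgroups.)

|G| = 16, so by Lagrange every subgroup order divides 16. Divisors: 1, 2, 4, 8, 16.
Subgroups by order — order 1: 1; order 2: 9; order 4: 5; order 8: 3; order 16: 1.
Total: 1 + 9 + 5 + 3 + 1 = 19.

19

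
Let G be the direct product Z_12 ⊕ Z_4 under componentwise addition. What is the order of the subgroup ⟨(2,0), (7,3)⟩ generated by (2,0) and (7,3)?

24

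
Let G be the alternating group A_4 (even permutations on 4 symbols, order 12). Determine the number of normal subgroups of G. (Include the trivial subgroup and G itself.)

G has 10 subgroups. Checking conjugation-invariance by order — order 1: 1/1 normal; order 2: 0/3 normal; order 3: 0/4 normal; order 4: 1/1 normal; order 12: 1/1 normal.
Total normal subgroups: 3.

3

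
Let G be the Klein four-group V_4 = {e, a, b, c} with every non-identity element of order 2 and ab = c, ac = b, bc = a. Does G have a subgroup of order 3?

3 does not divide |G| = 4, so by Lagrange no subgroup of order 3 exists.

No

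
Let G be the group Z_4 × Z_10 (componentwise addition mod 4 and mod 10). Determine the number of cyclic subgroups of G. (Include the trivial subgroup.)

12

Group the elements of G by the cyclic subgroup they generate; each cyclic subgroup of order d accounts for φ(d) elements.
Cyclic subgroups by order — order 1: 1; order 2: 3; order 4: 2; order 5: 1; order 10: 3; order 20: 2.
Total: 12.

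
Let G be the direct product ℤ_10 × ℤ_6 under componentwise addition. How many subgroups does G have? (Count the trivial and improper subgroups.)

20

|G| = 60, so by Lagrange every subgroup order divides 60. Divisors: 1, 2, 3, 4, 5, 6, 10, 12, 15, 20, 30, 60.
Subgroups by order — order 1: 1; order 2: 3; order 3: 1; order 4: 1; order 5: 1; order 6: 3; order 10: 3; order 12: 1; order 15: 1; order 20: 1; order 30: 3; order 60: 1.
Total: 1 + 3 + 1 + 1 + 1 + 3 + 3 + 1 + 1 + 1 + 3 + 1 = 20.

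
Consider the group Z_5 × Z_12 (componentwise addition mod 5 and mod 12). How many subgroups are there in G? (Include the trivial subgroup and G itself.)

12

|G| = 60, so by Lagrange every subgroup order divides 60. Divisors: 1, 2, 3, 4, 5, 6, 10, 12, 15, 20, 30, 60.
Subgroups by order — order 1: 1; order 2: 1; order 3: 1; order 4: 1; order 5: 1; order 6: 1; order 10: 1; order 12: 1; order 15: 1; order 20: 1; order 30: 1; order 60: 1.
Total: 1 + 1 + 1 + 1 + 1 + 1 + 1 + 1 + 1 + 1 + 1 + 1 = 12.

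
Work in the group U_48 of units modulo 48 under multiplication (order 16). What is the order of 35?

4

Compute successive powers of 35 mod 48: 35, 25, 11, 1; 35^4 ≡ 1 (mod 48).
So |⟨35⟩| = 4.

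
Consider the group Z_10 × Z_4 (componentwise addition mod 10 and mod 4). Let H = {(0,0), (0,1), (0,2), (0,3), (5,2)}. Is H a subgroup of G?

No

Closure fails: (0,1) + (5,2) = (5,3) ∉ H. So H is not a subgroup.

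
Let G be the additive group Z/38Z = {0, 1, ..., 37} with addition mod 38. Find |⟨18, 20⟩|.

19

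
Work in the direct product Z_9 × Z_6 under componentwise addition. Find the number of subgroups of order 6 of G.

4

|G| = 54 and 6 | 54, so subgroups of order 6 are possible by Lagrange.
The subgroups of order 6 are: {(0,0), (0,1), (0,2), (0,3), (0,4), (0,5)}; {(0,0), (0,3), (3,0), (3,3), (6,0), (6,3)}; {(0,0), (0,3), (3,1), (3,4), (6,2), (6,5)}; {(0,0), (0,3), (3,2), (3,5), (6,1), (6,4)}.
So G has 4 subgroups of order 6.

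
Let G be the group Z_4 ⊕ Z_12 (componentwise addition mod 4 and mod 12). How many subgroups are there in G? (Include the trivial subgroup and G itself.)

|G| = 48, so by Lagrange every subgroup order divides 48. Divisors: 1, 2, 3, 4, 6, 8, 12, 16, 24, 48.
Subgroups by order — order 1: 1; order 2: 3; order 3: 1; order 4: 7; order 6: 3; order 8: 3; order 12: 7; order 16: 1; order 24: 3; order 48: 1.
Total: 1 + 3 + 1 + 7 + 3 + 3 + 7 + 1 + 3 + 1 = 30.

30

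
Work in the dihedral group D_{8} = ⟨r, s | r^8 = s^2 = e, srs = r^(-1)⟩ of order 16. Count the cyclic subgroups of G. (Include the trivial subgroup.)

Each element a generates a cyclic subgroup ⟨a⟩; distinct elements may generate the same one (a cyclic group of order d has φ(d) generators).
Cyclic subgroups by order — order 1: 1; order 2: 9; order 4: 1; order 8: 1.
Total: 12.

12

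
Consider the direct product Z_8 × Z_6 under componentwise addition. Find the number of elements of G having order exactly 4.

4

An element (a,b) has order lcm(ord(a), ord(b)); count pairs with lcm equal to 4.
Enumerating gives 4 such elements.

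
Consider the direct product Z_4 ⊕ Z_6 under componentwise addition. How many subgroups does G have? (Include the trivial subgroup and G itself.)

|G| = 24, so by Lagrange every subgroup order divides 24. Divisors: 1, 2, 3, 4, 6, 8, 12, 24.
Subgroups by order — order 1: 1; order 2: 3; order 3: 1; order 4: 3; order 6: 3; order 8: 1; order 12: 3; order 24: 1.
Total: 1 + 3 + 1 + 3 + 3 + 1 + 3 + 1 = 16.

16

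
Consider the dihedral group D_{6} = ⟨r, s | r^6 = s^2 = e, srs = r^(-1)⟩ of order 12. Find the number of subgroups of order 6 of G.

3

|G| = 12 and 6 | 12, so subgroups of order 6 are possible by Lagrange.
The subgroups of order 6 are: {e, r, r^2, r^3, r^4, r^5}; {e, r^2, r^4, s, r^2s, r^4s}; {e, r^2, r^4, rs, r^3s, r^5s}.
So G has 3 subgroups of order 6.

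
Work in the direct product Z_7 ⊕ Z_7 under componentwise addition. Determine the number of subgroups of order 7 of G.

8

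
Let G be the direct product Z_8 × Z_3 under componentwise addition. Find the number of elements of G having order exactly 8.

An element (a,b) has order lcm(ord(a), ord(b)); count pairs with lcm equal to 8.
Enumerating gives 4 such elements.

4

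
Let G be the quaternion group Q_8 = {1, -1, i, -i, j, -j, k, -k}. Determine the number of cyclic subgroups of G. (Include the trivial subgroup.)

5

Each element a generates a cyclic subgroup ⟨a⟩; distinct elements may generate the same one (a cyclic group of order d has φ(d) generators).
Cyclic subgroups by order — order 1: 1; order 2: 1; order 4: 3.
Total: 5.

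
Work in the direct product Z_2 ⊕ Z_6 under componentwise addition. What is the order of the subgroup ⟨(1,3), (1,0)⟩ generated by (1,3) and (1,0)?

4

|⟨(1,3)⟩| = 2 and |⟨(1,0)⟩| = 2, so |H| is a multiple of lcm(2, 2) = 2 and divides |G| = 12.
Closing under the operation: H = {(0,0), (0,3), (1,0), (1,3)}, so |H| = 4.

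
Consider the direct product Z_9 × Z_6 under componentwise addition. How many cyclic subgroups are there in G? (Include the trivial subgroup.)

16

Each element a generates a cyclic subgroup ⟨a⟩; distinct elements may generate the same one (a cyclic group of order d has φ(d) generators).
Cyclic subgroups by order — order 1: 1; order 2: 1; order 3: 4; order 6: 4; order 9: 3; order 18: 3.
Total: 16.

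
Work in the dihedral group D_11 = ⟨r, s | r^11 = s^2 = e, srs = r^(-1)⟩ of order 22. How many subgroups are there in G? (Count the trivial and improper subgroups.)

|G| = 22, so by Lagrange every subgroup order divides 22. Divisors: 1, 2, 11, 22.
Subgroups by order — order 1: 1; order 2: 11; order 11: 1; order 22: 1.
Total: 1 + 11 + 1 + 1 = 14.

14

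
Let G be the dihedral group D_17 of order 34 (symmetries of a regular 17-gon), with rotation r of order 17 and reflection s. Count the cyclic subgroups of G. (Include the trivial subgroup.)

Each element a generates a cyclic subgroup ⟨a⟩; distinct elements may generate the same one (a cyclic group of order d has φ(d) generators).
Cyclic subgroups by order — order 1: 1; order 2: 17; order 17: 1.
Total: 19.

19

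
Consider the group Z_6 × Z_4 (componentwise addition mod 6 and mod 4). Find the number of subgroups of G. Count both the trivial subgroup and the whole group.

16

|G| = 24, so by Lagrange every subgroup order divides 24. Divisors: 1, 2, 3, 4, 6, 8, 12, 24.
Subgroups by order — order 1: 1; order 2: 3; order 3: 1; order 4: 3; order 6: 3; order 8: 1; order 12: 3; order 24: 1.
Total: 1 + 3 + 1 + 3 + 3 + 1 + 3 + 1 = 16.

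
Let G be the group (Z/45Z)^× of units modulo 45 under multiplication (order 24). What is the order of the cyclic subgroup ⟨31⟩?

3

Compute successive powers of 31 mod 45: 31, 16, 1; 31^3 ≡ 1 (mod 45).
So |⟨31⟩| = 3.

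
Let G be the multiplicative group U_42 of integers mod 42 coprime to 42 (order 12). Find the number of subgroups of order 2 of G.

|G| = 12 and 2 | 12, so subgroups of order 2 are possible by Lagrange.
The subgroups of order 2 are: {1, 13}; {1, 29}; {1, 41}.
So G has 3 subgroups of order 2.

3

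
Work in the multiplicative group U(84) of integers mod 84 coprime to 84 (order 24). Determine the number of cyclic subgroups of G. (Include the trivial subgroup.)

16

A cyclic subgroup of order d is generated by each of its φ(d) elements of order d, so the cyclic subgroups of order d number (#elements of order d)/φ(d).
Cyclic subgroups by order — order 1: 1; order 2: 7; order 3: 1; order 6: 7.
Total: 16.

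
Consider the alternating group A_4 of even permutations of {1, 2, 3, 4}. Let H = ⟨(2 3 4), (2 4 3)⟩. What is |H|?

|⟨(2 3 4)⟩| = 3 and |⟨(2 4 3)⟩| = 3, so |H| is a multiple of lcm(3, 3) = 3 and divides |G| = 12.
Closing under the operation: H = {e, (2 3 4), (2 4 3)}, so |H| = 3.

3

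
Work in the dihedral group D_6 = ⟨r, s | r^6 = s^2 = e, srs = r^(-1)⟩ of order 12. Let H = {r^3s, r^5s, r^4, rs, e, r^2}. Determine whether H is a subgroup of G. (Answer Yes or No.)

|H| = 6 divides |G| = 12, consistent with Lagrange.
H contains the identity, every element's inverse is in H, and H is closed under ·: it is a subgroup.

Yes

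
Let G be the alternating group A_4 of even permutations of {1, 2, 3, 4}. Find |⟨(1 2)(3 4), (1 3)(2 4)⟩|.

4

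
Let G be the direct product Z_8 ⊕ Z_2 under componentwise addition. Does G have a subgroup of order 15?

No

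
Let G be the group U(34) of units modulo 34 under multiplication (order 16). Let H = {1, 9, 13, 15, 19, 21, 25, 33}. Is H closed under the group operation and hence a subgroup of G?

Yes

|H| = 8 divides |G| = 16, consistent with Lagrange.
H contains the identity, every element's inverse is in H, and H is closed under ·: it is a subgroup.
In fact H = ⟨9⟩.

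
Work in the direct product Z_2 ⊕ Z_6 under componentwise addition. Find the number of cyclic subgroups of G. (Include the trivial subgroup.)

Each element a generates a cyclic subgroup ⟨a⟩; distinct elements may generate the same one (a cyclic group of order d has φ(d) generators).
Cyclic subgroups by order — order 1: 1; order 2: 3; order 3: 1; order 6: 3.
Total: 8.

8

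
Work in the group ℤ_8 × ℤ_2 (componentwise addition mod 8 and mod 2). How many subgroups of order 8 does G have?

3

|G| = 16 and 8 | 16, so subgroups of order 8 are possible by Lagrange.
The subgroups of order 8 are: {(0,0), (0,1), (2,0), (2,1), (4,0), (4,1), (6,0), (6,1)}; {(0,0), (1,0), (2,0), (3,0), (4,0), (5,0), (6,0), (7,0)}; {(0,0), (1,1), (2,0), (3,1), (4,0), (5,1), (6,0), (7,1)}.
So G has 3 subgroups of order 8.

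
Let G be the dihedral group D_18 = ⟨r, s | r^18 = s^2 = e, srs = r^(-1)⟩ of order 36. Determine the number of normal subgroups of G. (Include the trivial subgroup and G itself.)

9

G has 45 subgroups. Checking conjugation-invariance by order — order 1: 1/1 normal; order 2: 1/19 normal; order 3: 1/1 normal; order 4: 0/9 normal; order 6: 1/7 normal; order 9: 1/1 normal; order 12: 0/3 normal; order 18: 3/3 normal; order 36: 1/1 normal.
Total normal subgroups: 9.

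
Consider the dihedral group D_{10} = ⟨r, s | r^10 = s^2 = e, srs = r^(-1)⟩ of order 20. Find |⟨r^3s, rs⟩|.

10

|⟨r^3s⟩| = 2 and |⟨rs⟩| = 2, so |H| is a multiple of lcm(2, 2) = 2 and divides |G| = 20.
Closing under the operation: H = {e, r^2, r^4, r^6, r^8, rs, r^3s, r^5s, r^7s, r^9s}, so |H| = 10.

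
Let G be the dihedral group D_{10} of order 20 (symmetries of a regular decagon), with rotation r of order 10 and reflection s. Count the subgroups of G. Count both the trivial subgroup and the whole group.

|G| = 20, so by Lagrange every subgroup order divides 20. Divisors: 1, 2, 4, 5, 10, 20.
Subgroups by order — order 1: 1; order 2: 11; order 4: 5; order 5: 1; order 10: 3; order 20: 1.
Total: 1 + 11 + 5 + 1 + 3 + 1 = 22.

22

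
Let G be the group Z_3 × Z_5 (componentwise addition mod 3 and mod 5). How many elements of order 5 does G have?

4

An element (a,b) has order lcm(ord(a), ord(b)); count pairs with lcm equal to 5.
Enumerating gives 4 such elements.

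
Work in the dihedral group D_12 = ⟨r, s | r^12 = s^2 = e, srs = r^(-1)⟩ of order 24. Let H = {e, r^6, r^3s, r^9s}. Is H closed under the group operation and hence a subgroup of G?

Yes

|H| = 4 divides |G| = 24, consistent with Lagrange.
H contains the identity, every element's inverse is in H, and H is closed under ·: it is a subgroup.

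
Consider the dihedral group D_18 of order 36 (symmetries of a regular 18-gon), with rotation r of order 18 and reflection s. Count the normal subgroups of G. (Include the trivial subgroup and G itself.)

G has 45 subgroups. Checking conjugation-invariance by order — order 1: 1/1 normal; order 2: 1/19 normal; order 3: 1/1 normal; order 4: 0/9 normal; order 6: 1/7 normal; order 9: 1/1 normal; order 12: 0/3 normal; order 18: 3/3 normal; order 36: 1/1 normal.
Total normal subgroups: 9.

9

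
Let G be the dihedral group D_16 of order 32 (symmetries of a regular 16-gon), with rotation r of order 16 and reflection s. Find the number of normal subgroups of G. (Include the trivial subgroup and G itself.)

G has 36 subgroups. Checking conjugation-invariance by order — order 1: 1/1 normal; order 2: 1/17 normal; order 4: 1/9 normal; order 8: 1/5 normal; order 16: 3/3 normal; order 32: 1/1 normal.
Total normal subgroups: 8.

8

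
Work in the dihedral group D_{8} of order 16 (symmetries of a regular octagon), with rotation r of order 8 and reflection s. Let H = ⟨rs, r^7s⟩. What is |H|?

|⟨rs⟩| = 2 and |⟨r^7s⟩| = 2, so |H| is a multiple of lcm(2, 2) = 2 and divides |G| = 16.
Closing under the operation: H = {e, r^2, r^4, r^6, rs, r^3s, r^5s, r^7s}, so |H| = 8.

8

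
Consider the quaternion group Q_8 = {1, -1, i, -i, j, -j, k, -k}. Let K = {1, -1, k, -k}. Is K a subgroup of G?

|K| = 4 divides |G| = 8, consistent with Lagrange.
K contains the identity, every element's inverse is in K, and K is closed under ·: it is a subgroup.
In fact K = ⟨-k⟩.

Yes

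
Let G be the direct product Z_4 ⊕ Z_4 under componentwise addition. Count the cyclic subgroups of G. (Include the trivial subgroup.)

Group the elements of G by the cyclic subgroup they generate; each cyclic subgroup of order d accounts for φ(d) elements.
Cyclic subgroups by order — order 1: 1; order 2: 3; order 4: 6.
Total: 10.

10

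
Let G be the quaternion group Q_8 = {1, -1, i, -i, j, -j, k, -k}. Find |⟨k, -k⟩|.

|⟨k⟩| = 4 and |⟨-k⟩| = 4, so |H| is a multiple of lcm(4, 4) = 4 and divides |G| = 8.
Closing under the operation: H = {1, -1, k, -k}, so |H| = 4.

4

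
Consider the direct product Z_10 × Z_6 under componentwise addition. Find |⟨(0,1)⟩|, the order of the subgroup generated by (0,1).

6

The order of (0,1) in Z_10 × Z_6 is lcm(ord(0) in Z_10, ord(1) in Z_6).
ord(0) = 1 and ord(1) = 6, so |⟨(0,1)⟩| = lcm(1, 6) = 6.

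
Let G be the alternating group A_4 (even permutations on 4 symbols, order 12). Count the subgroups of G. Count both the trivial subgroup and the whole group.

10

|G| = 12, so by Lagrange every subgroup order divides 12. Divisors: 1, 2, 3, 4, 6, 12.
Subgroups by order — order 1: 1; order 2: 3; order 3: 4; order 4: 1; order 6: 0; order 12: 1.
Total: 1 + 3 + 4 + 1 + 0 + 1 = 10.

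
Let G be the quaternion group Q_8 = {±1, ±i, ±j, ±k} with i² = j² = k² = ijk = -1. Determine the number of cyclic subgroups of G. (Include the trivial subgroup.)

Each element a generates a cyclic subgroup ⟨a⟩; distinct elements may generate the same one (a cyclic group of order d has φ(d) generators).
Cyclic subgroups by order — order 1: 1; order 2: 1; order 4: 3.
Total: 5.

5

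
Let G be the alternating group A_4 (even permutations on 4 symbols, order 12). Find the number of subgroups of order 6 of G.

|G| = 12 and 6 | 12, so subgroups of order 6 are possible by Lagrange.
Checking all subgroups of G, none has order 6.
So G has 0 subgroups of order 6.

0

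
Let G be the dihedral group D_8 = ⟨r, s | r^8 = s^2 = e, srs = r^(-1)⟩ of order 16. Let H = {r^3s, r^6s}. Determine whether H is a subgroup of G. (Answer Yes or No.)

No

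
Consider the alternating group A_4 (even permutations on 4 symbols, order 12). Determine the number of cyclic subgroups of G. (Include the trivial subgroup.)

8

A cyclic subgroup of order d is generated by each of its φ(d) elements of order d, so the cyclic subgroups of order d number (#elements of order d)/φ(d).
Cyclic subgroups by order — order 1: 1; order 2: 3; order 3: 4.
Total: 8.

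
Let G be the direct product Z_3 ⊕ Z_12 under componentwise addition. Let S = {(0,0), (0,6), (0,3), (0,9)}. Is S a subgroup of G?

Yes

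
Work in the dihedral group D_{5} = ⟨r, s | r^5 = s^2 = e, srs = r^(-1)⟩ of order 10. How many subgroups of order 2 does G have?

5

|G| = 10 and 2 | 10, so subgroups of order 2 are possible by Lagrange.
The subgroups of order 2 are: {e, r^2s}; {e, r^3s}; {e, r^4s}; {e, rs}; … (5 in all).
So G has 5 subgroups of order 2.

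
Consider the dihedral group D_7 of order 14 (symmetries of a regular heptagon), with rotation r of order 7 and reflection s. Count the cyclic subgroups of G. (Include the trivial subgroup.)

Group the elements of G by the cyclic subgroup they generate; each cyclic subgroup of order d accounts for φ(d) elements.
Cyclic subgroups by order — order 1: 1; order 2: 7; order 7: 1.
Total: 9.

9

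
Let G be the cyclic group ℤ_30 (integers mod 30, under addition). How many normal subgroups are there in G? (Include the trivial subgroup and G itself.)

G is abelian, so every subgroup is normal.
G has 8 subgroups in total, hence 8 normal subgroups.

8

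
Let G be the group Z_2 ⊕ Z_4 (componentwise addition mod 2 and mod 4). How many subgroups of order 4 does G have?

3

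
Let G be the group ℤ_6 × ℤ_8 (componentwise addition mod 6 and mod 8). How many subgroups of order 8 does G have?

3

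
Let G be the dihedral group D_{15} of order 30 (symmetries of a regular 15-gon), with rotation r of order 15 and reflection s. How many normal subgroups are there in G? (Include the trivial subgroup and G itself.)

5

G has 28 subgroups. Checking conjugation-invariance by order — order 1: 1/1 normal; order 2: 0/15 normal; order 3: 1/1 normal; order 5: 1/1 normal; order 6: 0/5 normal; order 10: 0/3 normal; order 15: 1/1 normal; order 30: 1/1 normal.
Total normal subgroups: 5.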